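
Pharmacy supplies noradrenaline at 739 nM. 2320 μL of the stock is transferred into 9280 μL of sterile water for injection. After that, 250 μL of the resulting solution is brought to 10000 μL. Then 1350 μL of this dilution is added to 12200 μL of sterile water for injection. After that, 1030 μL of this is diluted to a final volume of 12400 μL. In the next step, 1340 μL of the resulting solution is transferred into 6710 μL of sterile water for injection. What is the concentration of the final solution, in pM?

5.09 pM

Overall dilution factor = 5 × 40 × 10.04 × 12.04 × 6.007 = 1.45 × 10⁵.
739 nM / 1.45 × 10⁵ = 5.09 × 10⁻³ nM = 5.09 pM.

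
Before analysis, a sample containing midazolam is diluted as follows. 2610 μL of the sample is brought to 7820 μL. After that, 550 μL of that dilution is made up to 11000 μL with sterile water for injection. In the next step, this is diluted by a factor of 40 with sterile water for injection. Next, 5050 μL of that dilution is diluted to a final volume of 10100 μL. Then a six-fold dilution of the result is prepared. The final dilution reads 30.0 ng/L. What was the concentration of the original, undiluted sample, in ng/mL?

863 ng/mL

Overall dilution factor = 2.996 × 20 × 40 × 2 × 6 = 2.88 × 10⁴.
Original = 30.0 ng/L × 2.88 × 10⁴ = 8.63 × 10⁵ ng/L = 863 ng/mL.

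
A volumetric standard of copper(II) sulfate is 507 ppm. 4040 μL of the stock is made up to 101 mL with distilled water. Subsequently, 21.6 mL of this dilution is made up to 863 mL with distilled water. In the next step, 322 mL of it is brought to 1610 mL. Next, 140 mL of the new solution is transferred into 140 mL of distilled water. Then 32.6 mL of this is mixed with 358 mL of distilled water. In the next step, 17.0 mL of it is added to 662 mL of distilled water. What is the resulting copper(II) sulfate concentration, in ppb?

Overall dilution factor = 25 × 39.95 × 5 × 2 × 11.98 × 39.94 = 4.78 × 10⁶.
507 ppm / 4.78 × 10⁶ = 1.06 × 10⁻⁴ ppm = 0.106 ppb.

0.106 ppb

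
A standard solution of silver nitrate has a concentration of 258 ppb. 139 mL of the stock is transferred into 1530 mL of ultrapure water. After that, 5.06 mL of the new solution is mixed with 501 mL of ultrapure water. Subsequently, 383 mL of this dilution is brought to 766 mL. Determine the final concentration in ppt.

107 ppt

Overall dilution factor = 12.01 × 100.0 × 2 = 2402.
258 ppb / 2402 = 0.107 ppb = 107 ppt.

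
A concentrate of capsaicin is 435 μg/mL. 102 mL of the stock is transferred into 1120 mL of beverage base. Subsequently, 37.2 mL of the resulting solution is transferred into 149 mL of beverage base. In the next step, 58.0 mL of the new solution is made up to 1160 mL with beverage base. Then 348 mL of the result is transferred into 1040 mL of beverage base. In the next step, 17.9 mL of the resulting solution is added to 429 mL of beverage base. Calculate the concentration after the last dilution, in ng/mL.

Overall dilution factor = 11.98 × 5.005 × 20 × 3.989 × 24.97 = 1.19 × 10⁵.
435 μg/mL / 1.19 × 10⁵ = 3.64 × 10⁻³ μg/mL = 3.64 ng/mL.

3.64 ng/mL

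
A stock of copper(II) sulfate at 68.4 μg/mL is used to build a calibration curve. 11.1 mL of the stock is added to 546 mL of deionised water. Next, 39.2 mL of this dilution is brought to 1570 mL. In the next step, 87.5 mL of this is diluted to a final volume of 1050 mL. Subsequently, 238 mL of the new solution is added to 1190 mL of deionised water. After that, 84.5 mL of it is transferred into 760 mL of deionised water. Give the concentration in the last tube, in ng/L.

47.3 ng/L

Overall dilution factor = 50.19 × 40.05 × 12 × 6 × 9.994 = 1.45 × 10⁶.
68.4 μg/mL / 1.45 × 10⁶ = 4.73 × 10⁻⁵ μg/mL = 47.3 ng/L.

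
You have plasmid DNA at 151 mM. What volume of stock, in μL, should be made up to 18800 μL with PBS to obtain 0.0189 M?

2350 μL

0.0189 M = 18.9 mM.
V₁ = C₂V₂/C₁ = 18.9 × 18800 / 151 = 2353 μL.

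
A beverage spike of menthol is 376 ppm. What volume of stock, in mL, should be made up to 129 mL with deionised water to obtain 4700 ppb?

1.61 mL

4700 ppb = 4.70 ppm.
V₁ = C₂V₂/C₁ = 4.70 × 129 / 376 = 1.61 mL.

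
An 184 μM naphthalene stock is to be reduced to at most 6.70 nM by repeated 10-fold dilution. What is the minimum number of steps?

Need 10ⁿ ≥ 2.75 × 10⁴, so n ≥ log(2.75 × 10⁴)/log(10) = 4.44.
Minimum whole steps: n = 5.

5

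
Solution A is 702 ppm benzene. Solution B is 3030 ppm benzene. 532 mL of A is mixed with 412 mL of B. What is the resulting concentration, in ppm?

1720 ppm

C_mix = (C_A·V_A + C_B·V_B)/(V_A + V_B) = (702×532 + 3030×412) / 944.0 = 1718 ppm.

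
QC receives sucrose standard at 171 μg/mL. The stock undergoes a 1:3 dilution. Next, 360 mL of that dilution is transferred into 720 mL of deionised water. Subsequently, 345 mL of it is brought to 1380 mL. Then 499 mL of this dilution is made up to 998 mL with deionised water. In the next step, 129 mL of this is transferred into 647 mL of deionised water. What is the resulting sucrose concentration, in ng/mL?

395 ng/mL

Overall dilution factor = 3 × 3 × 4 × 2 × 6.016 = 433.
171 μg/mL / 433 = 0.395 μg/mL = 395 ng/mL.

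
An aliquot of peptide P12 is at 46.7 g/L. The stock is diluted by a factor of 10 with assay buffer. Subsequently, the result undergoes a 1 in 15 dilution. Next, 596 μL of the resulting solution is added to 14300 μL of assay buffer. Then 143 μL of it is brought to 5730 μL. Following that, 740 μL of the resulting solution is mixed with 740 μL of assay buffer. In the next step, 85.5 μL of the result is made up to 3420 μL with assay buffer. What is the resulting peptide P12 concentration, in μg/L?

3.89 μg/L

Overall dilution factor = 10 × 15 × 24.99 × 40.07 × 2 × 40 = 1.20 × 10⁷.
46.7 g/L / 1.20 × 10⁷ = 3.89 × 10⁻⁶ g/L = 3.89 μg/L.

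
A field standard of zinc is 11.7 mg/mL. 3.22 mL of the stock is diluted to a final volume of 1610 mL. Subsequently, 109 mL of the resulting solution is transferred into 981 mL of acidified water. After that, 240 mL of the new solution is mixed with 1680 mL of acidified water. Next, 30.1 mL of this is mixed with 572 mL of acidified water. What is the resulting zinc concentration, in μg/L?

14.6 μg/L

Overall dilution factor = 500 × 10 × 8 × 20.00 = 8.00 × 10⁵.
11.7 mg/mL / 8.00 × 10⁵ = 1.46 × 10⁻⁵ mg/mL = 14.6 μg/L.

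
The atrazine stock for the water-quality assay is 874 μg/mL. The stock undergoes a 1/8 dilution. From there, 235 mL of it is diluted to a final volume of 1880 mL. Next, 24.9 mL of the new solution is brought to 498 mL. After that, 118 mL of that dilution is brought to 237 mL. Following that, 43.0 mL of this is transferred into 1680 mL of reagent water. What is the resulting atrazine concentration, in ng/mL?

8.48 ng/mL

Overall dilution factor = 8 × 8 × 20 × 2.008 × 40.07 = 1.03 × 10⁵.
874 μg/mL / 1.03 × 10⁵ = 8.48 × 10⁻³ μg/mL = 8.48 ng/mL.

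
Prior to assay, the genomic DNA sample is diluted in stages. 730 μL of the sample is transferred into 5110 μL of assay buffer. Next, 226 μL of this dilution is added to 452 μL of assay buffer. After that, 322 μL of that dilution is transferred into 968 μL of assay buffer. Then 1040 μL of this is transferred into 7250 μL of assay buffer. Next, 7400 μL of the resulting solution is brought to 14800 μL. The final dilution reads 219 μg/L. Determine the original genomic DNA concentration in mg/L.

Overall dilution factor = 8 × 3 × 4.006 × 7.971 × 2 = 1533.
Original = 219 μg/L × 1533 = 3.36 × 10⁵ μg/L = 336 mg/L.

336 mg/L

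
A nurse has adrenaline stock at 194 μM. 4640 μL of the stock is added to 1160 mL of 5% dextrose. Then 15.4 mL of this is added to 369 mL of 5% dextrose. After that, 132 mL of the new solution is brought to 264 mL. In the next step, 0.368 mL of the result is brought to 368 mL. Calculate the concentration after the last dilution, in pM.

15.5 pM

Overall dilution factor = 251 × 24.96 × 2 × 1000 = 1.25 × 10⁷.
194 μM / 1.25 × 10⁷ = 1.55 × 10⁻⁵ μM = 15.5 pM.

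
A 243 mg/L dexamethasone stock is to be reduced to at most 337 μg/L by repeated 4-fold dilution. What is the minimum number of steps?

5

Need 4ⁿ ≥ 721, so n ≥ log(721)/log(4) = 4.75.
Minimum whole steps: n = 5.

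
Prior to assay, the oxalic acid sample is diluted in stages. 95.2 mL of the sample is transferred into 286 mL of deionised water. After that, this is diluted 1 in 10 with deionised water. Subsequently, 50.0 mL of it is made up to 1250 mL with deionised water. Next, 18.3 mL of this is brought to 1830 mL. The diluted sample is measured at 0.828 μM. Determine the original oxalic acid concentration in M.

Overall dilution factor = 4.004 × 10 × 25 × 100 = 1.00 × 10⁵.
Original = 0.828 μM × 1.00 × 10⁵ = 8.29 × 10⁴ μM = 0.0829 M.

0.0829 M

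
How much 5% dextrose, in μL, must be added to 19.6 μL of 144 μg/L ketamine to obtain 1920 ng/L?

1450 μL

1920 ng/L = 1.92 μg/L.
V₂ = C₁V₁/C₂ = 144 × 19.6 / 1.92 = 1470 μL.
Diluent to add = V₂ − V₁ = 1470 − 19.6 = 1450 μL.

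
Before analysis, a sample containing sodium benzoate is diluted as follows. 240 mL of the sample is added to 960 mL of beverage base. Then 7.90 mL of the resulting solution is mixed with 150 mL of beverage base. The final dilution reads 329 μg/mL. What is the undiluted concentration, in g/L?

32.9 g/L

Overall dilution factor = 5 × 19.99 = 99.9.
Original = 329 μg/mL × 99.9 = 3.29 × 10⁴ μg/mL = 32.9 g/L.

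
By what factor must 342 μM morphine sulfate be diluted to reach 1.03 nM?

3.32 × 10⁵

Factor = C₀/C_target = 342 μM / 1.03 nM = 3.32 × 10⁵.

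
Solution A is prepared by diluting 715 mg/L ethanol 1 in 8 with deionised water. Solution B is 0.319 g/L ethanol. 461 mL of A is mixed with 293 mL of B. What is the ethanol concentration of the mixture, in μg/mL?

179 μg/mL

C_A = 715 mg/L / 8 = 89.4 mg/L.
C_B = 0.319 g/L = 319 mg/L.
C_mix = (C_A·V_A + C_B·V_B)/(V_A + V_B) = (89.4×461 + 319×293) / 754.0 = 179 mg/L = 179 μg/mL.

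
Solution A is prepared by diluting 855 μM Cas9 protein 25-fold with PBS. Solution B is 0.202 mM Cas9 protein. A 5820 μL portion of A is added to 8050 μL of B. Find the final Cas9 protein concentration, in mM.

C_A = 855 μM / 25 = 34.2 μM.
C_B = 0.202 mM = 202 μM.
C_mix = (C_A·V_A + C_B·V_B)/(V_A + V_B) = (34.2×5820 + 202×8050) / 13870 = 132 μM = 0.132 mM.

0.132 mM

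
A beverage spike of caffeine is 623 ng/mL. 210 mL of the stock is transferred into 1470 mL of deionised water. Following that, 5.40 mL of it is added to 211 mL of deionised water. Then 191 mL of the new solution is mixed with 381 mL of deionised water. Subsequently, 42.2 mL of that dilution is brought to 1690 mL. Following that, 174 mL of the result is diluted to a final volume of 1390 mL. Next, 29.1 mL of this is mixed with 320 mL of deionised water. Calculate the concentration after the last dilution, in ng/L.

Overall dilution factor = 8 × 40.07 × 2.995 × 40.05 × 7.989 × 12.00 = 3.68 × 10⁶.
623 ng/mL / 3.68 × 10⁶ = 1.69 × 10⁻⁴ ng/mL = 0.169 ng/L.

0.169 ng/L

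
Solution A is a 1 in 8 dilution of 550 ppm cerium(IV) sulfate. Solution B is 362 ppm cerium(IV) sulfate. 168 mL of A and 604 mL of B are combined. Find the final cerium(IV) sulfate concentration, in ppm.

C_A = 550 ppm / 8 = 68.8 ppm.
C_mix = (C_A·V_A + C_B·V_B)/(V_A + V_B) = (68.8×168 + 362×604) / 772.0 = 298 ppm.

298 ppm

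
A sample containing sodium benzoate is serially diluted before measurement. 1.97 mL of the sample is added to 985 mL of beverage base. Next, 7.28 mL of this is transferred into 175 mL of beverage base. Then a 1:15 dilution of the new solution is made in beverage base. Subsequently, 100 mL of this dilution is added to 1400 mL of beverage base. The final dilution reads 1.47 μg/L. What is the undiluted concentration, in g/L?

4.15 g/L

Overall dilution factor = 501 × 25.04 × 15 × 15 = 2.82 × 10⁶.
Original = 1.47 μg/L × 2.82 × 10⁶ = 4.15 × 10⁶ μg/L = 4.15 g/L.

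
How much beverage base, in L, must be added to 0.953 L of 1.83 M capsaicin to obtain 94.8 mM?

94.8 mM = 0.0948 M.
V₂ = C₁V₁/C₂ = 1.83 × 0.953 / 0.0948 = 18.4 L.
Diluent to add = V₂ − V₁ = 18.4 − 0.953 = 17.4 L.

17.4 L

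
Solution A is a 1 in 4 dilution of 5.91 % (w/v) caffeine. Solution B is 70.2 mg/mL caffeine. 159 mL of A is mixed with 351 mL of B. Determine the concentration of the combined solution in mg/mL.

52.9 mg/mL

C_A = 5.91 % (w/v) / 4 = 1.48 % (w/v).
C_B = 70.2 mg/mL = 7.02 % (w/v).
C_mix = (C_A·V_A + C_B·V_B)/(V_A + V_B) = (1.48×159 + 7.02×351) / 510.0 = 5.29 % (w/v) = 52.9 mg/mL.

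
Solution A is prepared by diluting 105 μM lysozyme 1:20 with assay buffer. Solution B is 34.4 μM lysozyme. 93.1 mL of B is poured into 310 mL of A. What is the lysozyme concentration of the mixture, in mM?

0.0120 mM

C_A = 105 μM / 20 = 5.25 μM.
C_mix = (C_A·V_A + C_B·V_B)/(V_A + V_B) = (5.25×310 + 34.4×93.1) / 403.1 = 12.0 μM = 0.0120 mM.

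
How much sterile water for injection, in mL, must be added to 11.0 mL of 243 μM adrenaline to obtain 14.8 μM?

V₂ = C₁V₁/C₂ = 243 × 11.0 / 14.8 = 181 mL.
Diluent to add = V₂ − V₁ = 181 − 11.0 = 170 mL.

170 mL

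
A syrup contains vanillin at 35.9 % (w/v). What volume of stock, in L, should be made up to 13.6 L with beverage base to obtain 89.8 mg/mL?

89.8 mg/mL = 8.98 % (w/v).
V₁ = C₂V₂/C₁ = 8.98 × 13.6 / 35.9 = 3.40 L.

3.40 L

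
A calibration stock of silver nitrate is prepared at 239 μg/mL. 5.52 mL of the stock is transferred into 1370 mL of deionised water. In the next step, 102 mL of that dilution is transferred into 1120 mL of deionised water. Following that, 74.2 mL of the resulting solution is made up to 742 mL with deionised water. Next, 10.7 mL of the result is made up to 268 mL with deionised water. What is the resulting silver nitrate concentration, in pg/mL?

Overall dilution factor = 249.2 × 11.98 × 10 × 25.05 = 7.48 × 10⁵.
239 μg/mL / 7.48 × 10⁵ = 3.20 × 10⁻⁴ μg/mL = 320 pg/mL.

320 pg/mL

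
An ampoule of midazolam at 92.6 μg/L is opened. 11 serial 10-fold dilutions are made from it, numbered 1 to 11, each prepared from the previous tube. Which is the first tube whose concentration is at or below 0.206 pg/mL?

tube 6

Tube n has concentration 92.6 μg/L / 10ⁿ.
Need 10ⁿ ≥ 92.6 μg/L / 0.206 pg/mL = 4.50 × 10⁵, so n ≥ 5.65.
First such tube: n = 6.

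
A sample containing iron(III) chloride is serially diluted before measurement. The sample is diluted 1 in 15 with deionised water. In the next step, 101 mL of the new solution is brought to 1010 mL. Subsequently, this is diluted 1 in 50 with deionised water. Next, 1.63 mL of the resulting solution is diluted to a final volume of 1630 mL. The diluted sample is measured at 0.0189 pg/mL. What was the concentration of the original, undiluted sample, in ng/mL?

Overall dilution factor = 15 × 10 × 50 × 1000 = 7.50 × 10⁶.
Original = 0.0189 pg/mL × 7.50 × 10⁶ = 1.42 × 10⁵ pg/mL = 142 ng/mL.

142 ng/mL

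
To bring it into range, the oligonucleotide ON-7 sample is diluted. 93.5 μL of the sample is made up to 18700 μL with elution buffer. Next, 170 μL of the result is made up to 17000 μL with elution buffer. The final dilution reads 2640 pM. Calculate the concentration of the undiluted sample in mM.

0.0528 mM

Overall dilution factor = 200 × 100 = 2.00 × 10⁴.
Original = 2640 pM × 2.00 × 10⁴ = 5.28 × 10⁷ pM = 0.0528 mM.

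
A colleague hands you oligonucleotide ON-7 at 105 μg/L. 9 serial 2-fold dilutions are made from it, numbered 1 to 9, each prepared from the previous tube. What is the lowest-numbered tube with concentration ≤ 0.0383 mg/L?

Tube n has concentration 105 μg/L / 2ⁿ.
Need 2ⁿ ≥ 105 μg/L / 0.0383 mg/L = 2.74, so n ≥ 1.45.
First such tube: n = 2.

tube 2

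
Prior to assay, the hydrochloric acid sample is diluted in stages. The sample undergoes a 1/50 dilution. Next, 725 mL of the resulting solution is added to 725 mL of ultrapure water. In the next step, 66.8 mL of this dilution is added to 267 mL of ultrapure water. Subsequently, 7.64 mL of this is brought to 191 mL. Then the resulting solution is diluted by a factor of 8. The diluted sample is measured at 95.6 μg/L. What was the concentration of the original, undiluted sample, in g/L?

9.55 g/L

Overall dilution factor = 50 × 2 × 4.997 × 25 × 8 = 9.99 × 10⁴.
Original = 95.6 μg/L × 9.99 × 10⁴ = 9.55 × 10⁶ μg/L = 9.55 g/L.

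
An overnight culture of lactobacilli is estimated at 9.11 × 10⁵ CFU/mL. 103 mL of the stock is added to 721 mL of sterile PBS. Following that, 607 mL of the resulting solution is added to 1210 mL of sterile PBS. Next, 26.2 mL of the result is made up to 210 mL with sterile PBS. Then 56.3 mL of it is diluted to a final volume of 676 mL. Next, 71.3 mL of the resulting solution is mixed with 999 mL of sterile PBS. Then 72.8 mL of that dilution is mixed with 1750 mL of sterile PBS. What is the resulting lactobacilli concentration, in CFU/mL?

Overall dilution factor = 8 × 2.993 × 8.015 × 12.01 × 15.01 × 25.04 = 8.66 × 10⁵.
9.11 × 10⁵ CFU/mL / 8.66 × 10⁵ = 1.05 CFU/mL.

1.05 CFU/mL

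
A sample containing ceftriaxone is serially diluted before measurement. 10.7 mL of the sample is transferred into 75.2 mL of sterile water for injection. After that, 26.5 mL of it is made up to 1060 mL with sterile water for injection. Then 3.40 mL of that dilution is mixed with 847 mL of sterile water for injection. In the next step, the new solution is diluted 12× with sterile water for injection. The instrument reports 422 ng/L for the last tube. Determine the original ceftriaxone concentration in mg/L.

407 mg/L

Overall dilution factor = 8.028 × 40 × 250.1 × 12 = 9.64 × 10⁵.
Original = 422 ng/L × 9.64 × 10⁵ = 4.07 × 10⁸ ng/L = 407 mg/L.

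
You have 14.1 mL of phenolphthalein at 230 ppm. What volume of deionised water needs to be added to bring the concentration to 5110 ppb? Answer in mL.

621 mL

5110 ppb = 5.11 ppm.
V₂ = C₁V₁/C₂ = 230 × 14.1 / 5.11 = 635 mL.
Diluent to add = V₂ − V₁ = 635 − 14.1 = 621 mL.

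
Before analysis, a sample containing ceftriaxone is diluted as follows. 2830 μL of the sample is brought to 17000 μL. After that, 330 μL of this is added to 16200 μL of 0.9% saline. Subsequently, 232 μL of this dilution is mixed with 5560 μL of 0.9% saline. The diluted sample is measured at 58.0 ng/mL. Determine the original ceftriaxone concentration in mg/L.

Overall dilution factor = 6.007 × 50.09 × 24.97 = 7512.
Original = 58.0 ng/mL × 7512 = 4.36 × 10⁵ ng/mL = 436 mg/L.

436 mg/L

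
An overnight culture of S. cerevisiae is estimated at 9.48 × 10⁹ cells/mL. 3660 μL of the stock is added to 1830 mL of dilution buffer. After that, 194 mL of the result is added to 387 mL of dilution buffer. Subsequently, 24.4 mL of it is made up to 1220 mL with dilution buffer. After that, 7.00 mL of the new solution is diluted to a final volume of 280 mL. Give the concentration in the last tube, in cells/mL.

3160 cells/mL

Overall dilution factor = 501 × 2.995 × 50 × 40 = 3.00 × 10⁶.
9.48 × 10⁹ cells/mL / 3.00 × 10⁶ = 3160 cells/mL.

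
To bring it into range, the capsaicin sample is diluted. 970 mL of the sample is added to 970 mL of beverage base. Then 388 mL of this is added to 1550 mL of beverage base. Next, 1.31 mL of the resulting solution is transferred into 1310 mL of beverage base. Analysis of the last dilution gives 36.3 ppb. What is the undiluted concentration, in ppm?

363 ppm

Overall dilution factor = 2 × 4.995 × 1001 = 10000.
Original = 36.3 ppb × 10000 = 3.63 × 10⁵ ppb = 363 ppm.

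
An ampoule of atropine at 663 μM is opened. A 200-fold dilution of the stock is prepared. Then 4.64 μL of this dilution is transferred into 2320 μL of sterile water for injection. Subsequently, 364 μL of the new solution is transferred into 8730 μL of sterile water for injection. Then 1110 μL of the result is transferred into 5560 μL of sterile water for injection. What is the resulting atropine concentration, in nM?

Overall dilution factor = 200 × 501 × 24.98 × 6.009 = 1.50 × 10⁷.
663 μM / 1.50 × 10⁷ = 4.41 × 10⁻⁵ μM = 0.0441 nM.

0.0441 nM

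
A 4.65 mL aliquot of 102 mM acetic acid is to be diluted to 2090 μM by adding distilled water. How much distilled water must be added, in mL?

222 mL

2090 μM = 2.09 mM.
V₂ = C₁V₁/C₂ = 102 × 4.65 / 2.09 = 227 mL.
Diluent to add = V₂ − V₁ = 227 − 4.65 = 222 mL.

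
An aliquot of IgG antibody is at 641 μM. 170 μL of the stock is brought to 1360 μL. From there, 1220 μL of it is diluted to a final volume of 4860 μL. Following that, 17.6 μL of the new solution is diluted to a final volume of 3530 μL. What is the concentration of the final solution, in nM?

100 nM

Overall dilution factor = 8 × 3.984 × 200.6 = 6392.
641 μM / 6392 = 0.100 μM = 100 nM.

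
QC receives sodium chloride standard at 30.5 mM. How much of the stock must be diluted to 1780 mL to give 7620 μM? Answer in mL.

445 mL

7620 μM = 7.62 mM.
V₁ = C₂V₂/C₁ = 7.62 × 1780 / 30.5 = 445 mL.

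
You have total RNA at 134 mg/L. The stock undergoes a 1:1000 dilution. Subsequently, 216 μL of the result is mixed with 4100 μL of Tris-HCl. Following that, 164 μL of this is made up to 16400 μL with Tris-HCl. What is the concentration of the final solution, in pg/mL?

67.1 pg/mL

Overall dilution factor = 1000 × 19.98 × 100 = 2.00 × 10⁶.
134 mg/L / 2.00 × 10⁶ = 6.71 × 10⁻⁵ mg/L = 67.1 pg/mL.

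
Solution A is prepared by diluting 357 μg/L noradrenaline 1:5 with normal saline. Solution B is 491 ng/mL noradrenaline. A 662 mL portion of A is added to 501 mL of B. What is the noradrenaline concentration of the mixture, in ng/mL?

C_A = 357 μg/L / 5 = 71.4 μg/L.
C_B = 491 ng/mL = 491 μg/L.
C_mix = (C_A·V_A + C_B·V_B)/(V_A + V_B) = (71.4×662 + 491×501) / 1163 = 252 μg/L = 252 ng/mL.

252 ng/mL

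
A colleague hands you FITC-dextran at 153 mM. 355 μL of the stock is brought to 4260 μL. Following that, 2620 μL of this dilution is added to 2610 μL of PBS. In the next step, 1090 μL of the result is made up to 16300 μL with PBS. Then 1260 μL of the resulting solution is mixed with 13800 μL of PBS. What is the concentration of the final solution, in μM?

35.7 μM

Overall dilution factor = 12 × 1.996 × 14.95 × 11.95 = 4282.
153 mM / 4282 = 0.0357 mM = 35.7 μM.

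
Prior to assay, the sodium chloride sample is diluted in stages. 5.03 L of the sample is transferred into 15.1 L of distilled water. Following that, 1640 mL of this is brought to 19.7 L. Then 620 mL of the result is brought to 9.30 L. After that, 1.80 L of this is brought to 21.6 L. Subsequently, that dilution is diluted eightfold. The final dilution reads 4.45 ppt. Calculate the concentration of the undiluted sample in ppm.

Overall dilution factor = 4.002 × 12.01 × 15 × 12 × 8 = 6.92 × 10⁴.
Original = 4.45 ppt × 6.92 × 10⁴ = 3.08 × 10⁵ ppt = 0.308 ppm.

0.308 ppm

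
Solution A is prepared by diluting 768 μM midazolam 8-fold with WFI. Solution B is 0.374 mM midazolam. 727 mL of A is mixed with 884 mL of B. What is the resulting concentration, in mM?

0.249 mM

C_A = 768 μM / 8 = 96.0 μM.
C_B = 0.374 mM = 374 μM.
C_mix = (C_A·V_A + C_B·V_B)/(V_A + V_B) = (96.0×727 + 374×884) / 1611 = 249 μM = 0.249 mM.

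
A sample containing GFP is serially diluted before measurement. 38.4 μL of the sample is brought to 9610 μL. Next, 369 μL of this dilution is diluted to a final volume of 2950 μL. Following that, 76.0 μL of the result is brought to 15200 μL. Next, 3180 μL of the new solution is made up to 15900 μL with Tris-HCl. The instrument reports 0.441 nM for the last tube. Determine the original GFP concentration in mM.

Overall dilution factor = 250.3 × 7.995 × 200 × 5 = 2.00 × 10⁶.
Original = 0.441 nM × 2.00 × 10⁶ = 8.82 × 10⁵ nM = 0.882 mM.

0.882 mM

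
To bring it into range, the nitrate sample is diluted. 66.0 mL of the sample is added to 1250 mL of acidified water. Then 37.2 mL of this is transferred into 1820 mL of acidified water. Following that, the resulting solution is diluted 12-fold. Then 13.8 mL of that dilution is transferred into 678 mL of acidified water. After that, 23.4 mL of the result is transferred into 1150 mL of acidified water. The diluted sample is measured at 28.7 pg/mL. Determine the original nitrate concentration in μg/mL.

862 μg/mL

Overall dilution factor = 19.94 × 49.92 × 12 × 50.13 × 50.15 = 3.00 × 10⁷.
Original = 28.7 pg/mL × 3.00 × 10⁷ = 8.62 × 10⁸ pg/mL = 862 μg/mL.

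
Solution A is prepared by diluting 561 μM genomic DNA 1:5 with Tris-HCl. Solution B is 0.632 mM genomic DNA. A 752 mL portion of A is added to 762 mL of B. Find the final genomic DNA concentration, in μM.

C_A = 561 μM / 5 = 112 μM.
C_B = 0.632 mM = 632 μM.
C_mix = (C_A·V_A + C_B·V_B)/(V_A + V_B) = (112×752 + 632×762) / 1514 = 374 μM.

374 μM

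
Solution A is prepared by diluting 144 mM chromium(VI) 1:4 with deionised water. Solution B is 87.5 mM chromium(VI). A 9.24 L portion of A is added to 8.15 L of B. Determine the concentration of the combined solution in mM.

60.1 mM

C_A = 144 mM / 4 = 36.0 mM.
C_mix = (C_A·V_A + C_B·V_B)/(V_A + V_B) = (36.0×9.24 + 87.5×8.15) / 17.39 = 60.1 mM.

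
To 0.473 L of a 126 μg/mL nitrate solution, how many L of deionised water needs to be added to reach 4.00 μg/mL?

V₂ = C₁V₁/C₂ = 126 × 0.473 / 4.00 = 14.9 L.
Diluent to add = V₂ − V₁ = 14.9 − 0.473 = 14.4 L.

14.4 L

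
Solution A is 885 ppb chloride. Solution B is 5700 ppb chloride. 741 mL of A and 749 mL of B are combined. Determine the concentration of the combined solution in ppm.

C_mix = (C_A·V_A + C_B·V_B)/(V_A + V_B) = (885×741 + 5700×749) / 1490 = 3305 ppb = 3.31 ppm.

3.31 ppm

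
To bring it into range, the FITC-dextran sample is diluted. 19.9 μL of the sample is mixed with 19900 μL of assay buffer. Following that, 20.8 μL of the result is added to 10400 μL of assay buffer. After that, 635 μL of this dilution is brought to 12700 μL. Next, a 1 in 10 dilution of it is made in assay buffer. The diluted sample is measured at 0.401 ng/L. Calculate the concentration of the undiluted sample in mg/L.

40.2 mg/L

Overall dilution factor = 1001 × 501 × 20 × 10 = 1.00 × 10⁸.
Original = 0.401 ng/L × 1.00 × 10⁸ = 4.02 × 10⁷ ng/L = 40.2 mg/L.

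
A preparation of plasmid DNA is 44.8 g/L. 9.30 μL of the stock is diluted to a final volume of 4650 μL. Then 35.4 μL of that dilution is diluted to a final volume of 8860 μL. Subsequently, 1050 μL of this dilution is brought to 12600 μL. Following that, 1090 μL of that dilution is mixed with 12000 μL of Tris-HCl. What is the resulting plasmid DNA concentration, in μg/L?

2.48 μg/L

Overall dilution factor = 500 × 250.3 × 12 × 12.01 = 1.80 × 10⁷.
44.8 g/L / 1.80 × 10⁷ = 2.48 × 10⁻⁶ g/L = 2.48 μg/L.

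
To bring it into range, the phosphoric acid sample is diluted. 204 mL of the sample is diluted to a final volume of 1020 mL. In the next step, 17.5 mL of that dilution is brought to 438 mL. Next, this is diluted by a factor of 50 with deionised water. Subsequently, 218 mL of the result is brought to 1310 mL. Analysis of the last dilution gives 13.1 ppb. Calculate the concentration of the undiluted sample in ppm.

Overall dilution factor = 5 × 25.03 × 50 × 6.009 = 3.76 × 10⁴.
Original = 13.1 ppb × 3.76 × 10⁴ = 4.93 × 10⁵ ppb = 493 ppm.

493 ppm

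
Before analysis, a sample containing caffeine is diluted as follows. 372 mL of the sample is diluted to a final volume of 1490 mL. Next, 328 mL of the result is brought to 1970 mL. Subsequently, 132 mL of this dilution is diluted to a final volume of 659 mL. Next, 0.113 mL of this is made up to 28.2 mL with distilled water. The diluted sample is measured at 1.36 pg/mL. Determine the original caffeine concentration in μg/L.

40.8 μg/L

Overall dilution factor = 4.005 × 6.006 × 4.992 × 249.6 = 3.00 × 10⁴.
Original = 1.36 pg/mL × 3.00 × 10⁴ = 4.08 × 10⁴ pg/mL = 40.8 μg/L.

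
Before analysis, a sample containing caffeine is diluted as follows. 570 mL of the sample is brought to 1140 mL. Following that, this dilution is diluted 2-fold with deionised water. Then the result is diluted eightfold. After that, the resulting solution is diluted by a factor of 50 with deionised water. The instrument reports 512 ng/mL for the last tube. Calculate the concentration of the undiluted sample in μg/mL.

Overall dilution factor = 2 × 2 × 8 × 50 = 1600.
Original = 512 ng/mL × 1600 = 8.19 × 10⁵ ng/mL = 819 μg/mL.

819 μg/mL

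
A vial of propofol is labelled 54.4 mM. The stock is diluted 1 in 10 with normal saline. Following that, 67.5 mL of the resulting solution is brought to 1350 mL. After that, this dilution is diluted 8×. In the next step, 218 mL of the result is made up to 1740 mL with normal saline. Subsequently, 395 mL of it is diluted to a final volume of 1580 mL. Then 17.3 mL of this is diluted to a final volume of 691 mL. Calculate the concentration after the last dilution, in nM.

Overall dilution factor = 10 × 20 × 8 × 7.982 × 4 × 39.94 = 2.04 × 10⁶.
54.4 mM / 2.04 × 10⁶ = 2.67 × 10⁻⁵ mM = 26.7 nM.

26.7 nM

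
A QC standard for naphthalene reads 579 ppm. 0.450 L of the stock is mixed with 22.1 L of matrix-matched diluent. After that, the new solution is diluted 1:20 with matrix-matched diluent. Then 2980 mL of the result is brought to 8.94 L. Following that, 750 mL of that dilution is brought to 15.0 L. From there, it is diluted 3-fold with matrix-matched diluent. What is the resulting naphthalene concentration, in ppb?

Overall dilution factor = 50.11 × 20 × 3 × 20 × 3 = 1.80 × 10⁵.
579 ppm / 1.80 × 10⁵ = 3.21 × 10⁻³ ppm = 3.21 ppb.

3.21 ppb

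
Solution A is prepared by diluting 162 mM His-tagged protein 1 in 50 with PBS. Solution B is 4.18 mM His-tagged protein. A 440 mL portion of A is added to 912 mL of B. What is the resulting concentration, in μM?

3870 μM

C_A = 162 mM / 50 = 3.24 mM.
C_mix = (C_A·V_A + C_B·V_B)/(V_A + V_B) = (3.24×440 + 4.18×912) / 1352 = 3.87 mM = 3870 μM.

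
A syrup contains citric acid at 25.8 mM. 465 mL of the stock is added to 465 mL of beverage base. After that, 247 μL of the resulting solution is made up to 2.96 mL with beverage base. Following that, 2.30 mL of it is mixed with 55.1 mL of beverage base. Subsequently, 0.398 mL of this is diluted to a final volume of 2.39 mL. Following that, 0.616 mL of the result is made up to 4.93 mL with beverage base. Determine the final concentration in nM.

897 nM

Overall dilution factor = 2 × 11.98 × 24.96 × 6.005 × 8.003 = 2.87 × 10⁴.
25.8 mM / 2.87 × 10⁴ = 8.97 × 10⁻⁴ mM = 897 nM.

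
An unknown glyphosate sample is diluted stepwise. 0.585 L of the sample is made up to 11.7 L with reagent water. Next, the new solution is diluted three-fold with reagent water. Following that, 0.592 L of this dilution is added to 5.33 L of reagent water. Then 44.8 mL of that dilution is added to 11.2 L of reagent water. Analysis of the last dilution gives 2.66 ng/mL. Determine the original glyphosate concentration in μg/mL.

Overall dilution factor = 20 × 3 × 10.00 × 251 = 1.51 × 10⁵.
Original = 2.66 ng/mL × 1.51 × 10⁵ = 4.01 × 10⁵ ng/mL = 401 μg/mL.

401 μg/mL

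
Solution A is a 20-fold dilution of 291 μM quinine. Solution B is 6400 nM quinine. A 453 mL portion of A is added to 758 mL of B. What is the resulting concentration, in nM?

C_A = 291 μM / 20 = 14.5 μM.
C_B = 6400 nM = 6.40 μM.
C_mix = (C_A·V_A + C_B·V_B)/(V_A + V_B) = (14.5×453 + 6.40×758) / 1211 = 9.45 μM = 9450 nM.

9450 nM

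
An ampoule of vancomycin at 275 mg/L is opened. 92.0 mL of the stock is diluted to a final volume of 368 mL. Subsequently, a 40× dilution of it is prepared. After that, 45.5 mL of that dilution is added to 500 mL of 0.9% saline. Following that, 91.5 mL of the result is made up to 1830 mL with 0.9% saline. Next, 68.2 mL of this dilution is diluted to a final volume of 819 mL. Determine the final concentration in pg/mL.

Overall dilution factor = 4 × 40 × 11.99 × 20 × 12.01 = 4.61 × 10⁵.
275 mg/L / 4.61 × 10⁵ = 5.97 × 10⁻⁴ mg/L = 597 pg/mL.

597 pg/mL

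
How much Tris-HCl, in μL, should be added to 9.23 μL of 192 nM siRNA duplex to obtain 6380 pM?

269 μL

6380 pM = 6.38 nM.
V₂ = C₁V₁/C₂ = 192 × 9.23 / 6.38 = 278 μL.
Diluent to add = V₂ − V₁ = 278 − 9.23 = 269 μL.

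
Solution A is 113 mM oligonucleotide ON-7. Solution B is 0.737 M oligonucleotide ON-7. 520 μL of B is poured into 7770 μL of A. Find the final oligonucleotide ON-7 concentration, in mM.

152 mM

C_B = 0.737 M = 737 mM.
C_mix = (C_A·V_A + C_B·V_B)/(V_A + V_B) = (113×7770 + 737×520) / 8290 = 152 mM.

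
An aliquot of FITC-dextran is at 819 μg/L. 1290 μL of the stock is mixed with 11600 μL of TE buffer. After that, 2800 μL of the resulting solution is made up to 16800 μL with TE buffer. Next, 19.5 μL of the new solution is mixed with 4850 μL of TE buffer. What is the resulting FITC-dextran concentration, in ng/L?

54.7 ng/L

Overall dilution factor = 9.992 × 6 × 249.7 = 1.50 × 10⁴.
819 μg/L / 1.50 × 10⁴ = 0.0547 μg/L = 54.7 ng/L.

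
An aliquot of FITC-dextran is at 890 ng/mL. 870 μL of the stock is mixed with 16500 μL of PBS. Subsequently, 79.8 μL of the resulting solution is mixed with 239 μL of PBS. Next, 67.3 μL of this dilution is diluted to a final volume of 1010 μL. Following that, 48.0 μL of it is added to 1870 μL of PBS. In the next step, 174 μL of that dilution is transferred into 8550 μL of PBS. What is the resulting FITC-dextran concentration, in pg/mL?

0.371 pg/mL

Overall dilution factor = 19.97 × 3.995 × 15.01 × 39.96 × 50.14 = 2.40 × 10⁶.
890 ng/mL / 2.40 × 10⁶ = 3.71 × 10⁻⁴ ng/mL = 0.371 pg/mL.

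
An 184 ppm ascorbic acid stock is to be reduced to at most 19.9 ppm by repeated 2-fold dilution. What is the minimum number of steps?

4

Need 2ⁿ ≥ 9.25, so n ≥ log(9.25)/log(2) = 3.21.
Minimum whole steps: n = 4.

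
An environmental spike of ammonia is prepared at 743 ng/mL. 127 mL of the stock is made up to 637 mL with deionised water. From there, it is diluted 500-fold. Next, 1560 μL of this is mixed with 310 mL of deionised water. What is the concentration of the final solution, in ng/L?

1.48 ng/L

Overall dilution factor = 5.016 × 500 × 199.7 = 5.01 × 10⁵.
743 ng/mL / 5.01 × 10⁵ = 1.48 × 10⁻³ ng/mL = 1.48 ng/L.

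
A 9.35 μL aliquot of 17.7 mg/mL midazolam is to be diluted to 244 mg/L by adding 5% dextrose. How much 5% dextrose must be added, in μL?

669 μL

244 mg/L = 0.244 mg/mL.
V₂ = C₁V₁/C₂ = 17.7 × 9.35 / 0.244 = 678 μL.
Diluent to add = V₂ − V₁ = 678 − 9.35 = 669 μL.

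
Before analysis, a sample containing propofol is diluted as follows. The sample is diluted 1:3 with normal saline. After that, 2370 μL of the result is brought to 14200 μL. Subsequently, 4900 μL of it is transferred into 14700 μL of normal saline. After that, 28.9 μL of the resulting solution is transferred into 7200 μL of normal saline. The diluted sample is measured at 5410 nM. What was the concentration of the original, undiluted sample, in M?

Overall dilution factor = 3 × 5.992 × 4 × 250.1 = 1.80 × 10⁴.
Original = 5410 nM × 1.80 × 10⁴ = 9.73 × 10⁷ nM = 0.0973 M.

0.0973 M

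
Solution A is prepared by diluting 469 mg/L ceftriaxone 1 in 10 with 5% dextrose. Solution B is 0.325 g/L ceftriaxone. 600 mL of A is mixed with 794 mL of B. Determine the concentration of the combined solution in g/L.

0.205 g/L

C_A = 469 mg/L / 10 = 46.9 mg/L.
C_B = 0.325 g/L = 325 mg/L.
C_mix = (C_A·V_A + C_B·V_B)/(V_A + V_B) = (46.9×600 + 325×794) / 1394 = 205 mg/L = 0.205 g/L.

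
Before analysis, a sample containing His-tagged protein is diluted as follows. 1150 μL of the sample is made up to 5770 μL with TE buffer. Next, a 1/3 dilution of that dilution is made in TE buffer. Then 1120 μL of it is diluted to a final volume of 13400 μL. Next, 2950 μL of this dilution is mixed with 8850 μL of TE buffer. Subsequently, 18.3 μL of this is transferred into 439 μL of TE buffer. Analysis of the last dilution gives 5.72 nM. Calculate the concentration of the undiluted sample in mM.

Overall dilution factor = 5.017 × 3 × 11.96 × 4 × 24.99 = 1.80 × 10⁴.
Original = 5.72 nM × 1.80 × 10⁴ = 1.03 × 10⁵ nM = 0.103 mM.

0.103 mM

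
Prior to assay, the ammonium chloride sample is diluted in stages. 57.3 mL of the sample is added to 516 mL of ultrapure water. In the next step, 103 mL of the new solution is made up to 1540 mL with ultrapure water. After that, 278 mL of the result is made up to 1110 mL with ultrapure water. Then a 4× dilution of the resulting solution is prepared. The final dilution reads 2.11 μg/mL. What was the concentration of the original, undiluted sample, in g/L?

Overall dilution factor = 10.01 × 14.95 × 3.993 × 4 = 2389.
Original = 2.11 μg/mL × 2389 = 5041 μg/mL = 5.04 g/L.

5.04 g/L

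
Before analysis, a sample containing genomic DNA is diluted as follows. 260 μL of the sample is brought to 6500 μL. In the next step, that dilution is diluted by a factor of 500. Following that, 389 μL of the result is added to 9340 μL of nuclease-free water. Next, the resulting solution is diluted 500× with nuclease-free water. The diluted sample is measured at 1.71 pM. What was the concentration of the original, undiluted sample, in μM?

267 μM

Overall dilution factor = 25 × 500 × 25.01 × 500 = 1.56 × 10⁸.
Original = 1.71 pM × 1.56 × 10⁸ = 2.67 × 10⁸ pM = 267 μM.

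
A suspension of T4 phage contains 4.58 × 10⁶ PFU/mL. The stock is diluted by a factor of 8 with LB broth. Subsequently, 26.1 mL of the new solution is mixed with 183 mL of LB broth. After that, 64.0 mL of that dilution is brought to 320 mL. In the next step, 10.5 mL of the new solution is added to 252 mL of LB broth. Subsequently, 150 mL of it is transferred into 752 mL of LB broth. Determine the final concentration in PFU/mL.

Overall dilution factor = 8 × 8.011 × 5 × 25 × 6.013 = 4.82 × 10⁴.
4.58 × 10⁶ PFU/mL / 4.82 × 10⁴ = 95.1 PFU/mL.

95.1 PFU/mL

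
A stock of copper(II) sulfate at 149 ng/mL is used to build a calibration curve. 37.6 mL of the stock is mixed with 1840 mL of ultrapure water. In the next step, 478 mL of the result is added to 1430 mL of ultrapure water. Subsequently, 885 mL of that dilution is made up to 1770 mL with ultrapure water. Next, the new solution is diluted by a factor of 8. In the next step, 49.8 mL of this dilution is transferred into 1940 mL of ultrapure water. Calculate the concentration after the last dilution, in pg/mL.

1.17 pg/mL

Overall dilution factor = 49.94 × 3.992 × 2 × 8 × 39.96 = 1.27 × 10⁵.
149 ng/mL / 1.27 × 10⁵ = 1.17 × 10⁻³ ng/mL = 1.17 pg/mL.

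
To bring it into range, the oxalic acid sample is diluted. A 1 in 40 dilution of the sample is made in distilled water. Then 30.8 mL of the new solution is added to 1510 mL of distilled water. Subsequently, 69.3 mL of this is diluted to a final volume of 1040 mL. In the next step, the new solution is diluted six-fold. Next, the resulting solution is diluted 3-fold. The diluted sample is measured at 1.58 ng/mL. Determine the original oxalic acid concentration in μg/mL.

854 μg/mL

Overall dilution factor = 40 × 50.03 × 15.01 × 6 × 3 = 5.41 × 10⁵.
Original = 1.58 ng/mL × 5.41 × 10⁵ = 8.54 × 10⁵ ng/mL = 854 μg/mL.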